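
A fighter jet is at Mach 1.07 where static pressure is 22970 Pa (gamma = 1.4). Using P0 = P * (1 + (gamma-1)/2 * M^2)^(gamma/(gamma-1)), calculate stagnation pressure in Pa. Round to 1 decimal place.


Step 1: (gamma-1)/2 * M^2 = 0.2 * 1.1449 = 0.22898
Step 2: 1 + 0.22898 = 1.22898
Step 3: Exponent gamma/(gamma-1) = 3.5
Step 4: P0 = 22970 * 1.22898^3.5 = 47268.1 Pa

47268.1


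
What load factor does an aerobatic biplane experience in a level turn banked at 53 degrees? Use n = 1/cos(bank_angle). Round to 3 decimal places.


Step 1: Convert 53 degrees to radians = 0.925025
Step 2: cos(53 deg) = 0.601815
Step 3: n = 1 / 0.601815 = 1.662

1.662


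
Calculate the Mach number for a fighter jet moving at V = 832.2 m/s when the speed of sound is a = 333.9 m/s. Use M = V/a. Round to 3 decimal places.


Step 1: M = V / a = 832.2 / 333.9
Step 2: M = 2.492

2.492


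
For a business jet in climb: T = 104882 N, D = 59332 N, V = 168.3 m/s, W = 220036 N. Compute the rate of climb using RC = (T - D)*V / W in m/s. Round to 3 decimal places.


Step 1: Excess thrust = T - D = 104882 - 59332 = 45550 N
Step 2: Excess power = 45550 * 168.3 = 7666065.0 W
Step 3: RC = 7666065.0 / 220036 = 34.840 m/s

34.840


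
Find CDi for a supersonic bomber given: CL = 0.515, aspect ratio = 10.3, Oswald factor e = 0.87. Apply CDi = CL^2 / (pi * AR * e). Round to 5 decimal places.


Step 1: CL^2 = 0.515^2 = 0.265225
Step 2: pi * AR * e = 3.14159 * 10.3 * 0.87 = 28.151812
Step 3: CDi = 0.265225 / 28.151812 = 0.00942

0.00942


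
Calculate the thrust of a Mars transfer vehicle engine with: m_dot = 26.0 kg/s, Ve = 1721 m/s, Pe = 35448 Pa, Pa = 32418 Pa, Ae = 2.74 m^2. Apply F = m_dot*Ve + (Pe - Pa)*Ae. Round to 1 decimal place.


Step 1: Momentum thrust = m_dot * Ve = 26.0 * 1721 = 44746.0 N
Step 2: Pressure thrust = (Pe - Pa) * Ae = (35448 - 32418) * 2.74 = 8302.20 N
Step 3: Total thrust F = 44746.0 + 8302.20 = 53048.2 N

53048.2


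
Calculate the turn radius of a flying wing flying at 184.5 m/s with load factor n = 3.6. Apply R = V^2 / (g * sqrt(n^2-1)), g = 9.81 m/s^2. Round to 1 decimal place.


Step 1: V^2 = 184.5^2 = 34040.25
Step 2: n^2 - 1 = 3.6^2 - 1 = 11.96
Step 3: sqrt(11.96) = 3.458323
Step 4: R = 34040.25 / (9.81 * 3.458323) = 1003.4 m

1003.4


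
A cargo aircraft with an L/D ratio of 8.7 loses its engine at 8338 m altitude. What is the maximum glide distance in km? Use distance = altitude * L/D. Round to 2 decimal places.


Step 1: Glide distance = altitude * L/D = 8338 * 8.7 = 72540.6 m
Step 2: Convert to km: 72540.6 / 1000 = 72.54 km

72.54


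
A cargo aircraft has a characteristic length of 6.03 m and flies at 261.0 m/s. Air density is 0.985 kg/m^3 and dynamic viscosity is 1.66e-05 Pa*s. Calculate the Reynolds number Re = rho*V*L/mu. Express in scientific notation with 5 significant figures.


Step 1: Numerator = rho * V * L = 0.985 * 261.0 * 6.03 = 1550.22255
Step 2: Re = 1550.22255 / 1.66e-05
Step 3: Re = 9.3387e+07

9.3387e+07


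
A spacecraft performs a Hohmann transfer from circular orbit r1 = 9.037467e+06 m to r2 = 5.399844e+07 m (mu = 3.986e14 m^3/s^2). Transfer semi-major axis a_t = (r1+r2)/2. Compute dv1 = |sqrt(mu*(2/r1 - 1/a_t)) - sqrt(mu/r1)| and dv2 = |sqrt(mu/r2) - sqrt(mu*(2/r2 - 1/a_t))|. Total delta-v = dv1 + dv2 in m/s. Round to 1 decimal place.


Step 1: Transfer semi-major axis a_t = (9.037467e+06 + 5.399844e+07) / 2 = 3.151795e+07 m
Step 2: v1 (circular at r1) = sqrt(mu/r1) = 6641.18 m/s
Step 3: v_t1 = sqrt(mu*(2/r1 - 1/a_t)) = 8692.74 m/s
Step 4: dv1 = |8692.74 - 6641.18| = 2051.56 m/s
Step 5: v2 (circular at r2) = 2716.93 m/s, v_t2 = 1454.86 m/s
Step 6: dv2 = |2716.93 - 1454.86| = 1262.06 m/s
Step 7: Total delta-v = 2051.56 + 1262.06 = 3313.6 m/s

3313.6


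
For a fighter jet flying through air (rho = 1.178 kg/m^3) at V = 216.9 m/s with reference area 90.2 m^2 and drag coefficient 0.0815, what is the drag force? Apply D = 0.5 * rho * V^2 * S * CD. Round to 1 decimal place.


Step 1: Dynamic pressure q = 0.5 * 1.178 * 216.9^2 = 27709.8643 Pa
Step 2: Drag D = q * S * CD = 27709.8643 * 90.2 * 0.0815
Step 3: D = 203703.5 N

203703.5


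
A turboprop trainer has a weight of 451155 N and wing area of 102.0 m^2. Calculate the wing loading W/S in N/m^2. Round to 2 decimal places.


Step 1: Wing loading = W / S = 451155 / 102.0
Step 2: Wing loading = 4423.09 N/m^2

4423.09


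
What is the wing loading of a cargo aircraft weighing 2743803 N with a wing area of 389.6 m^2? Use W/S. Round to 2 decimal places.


Step 1: Wing loading = W / S = 2743803 / 389.6
Step 2: Wing loading = 7042.62 N/m^2

7042.62


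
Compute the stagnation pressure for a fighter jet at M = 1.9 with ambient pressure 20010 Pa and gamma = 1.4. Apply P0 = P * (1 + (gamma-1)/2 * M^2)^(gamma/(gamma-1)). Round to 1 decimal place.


Step 1: (gamma-1)/2 * M^2 = 0.2 * 3.61 = 0.722
Step 2: 1 + 0.722 = 1.722
Step 3: Exponent gamma/(gamma-1) = 3.5
Step 4: P0 = 20010 * 1.722^3.5 = 134079.7 Pa

134079.7


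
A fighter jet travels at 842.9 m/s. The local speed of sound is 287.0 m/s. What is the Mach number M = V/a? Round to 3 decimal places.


Step 1: M = V / a = 842.9 / 287.0
Step 2: M = 2.937

2.937


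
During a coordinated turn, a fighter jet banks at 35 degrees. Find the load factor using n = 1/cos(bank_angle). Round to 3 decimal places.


Step 1: Convert 35 degrees to radians = 0.610865
Step 2: cos(35 deg) = 0.819152
Step 3: n = 1 / 0.819152 = 1.221

1.221


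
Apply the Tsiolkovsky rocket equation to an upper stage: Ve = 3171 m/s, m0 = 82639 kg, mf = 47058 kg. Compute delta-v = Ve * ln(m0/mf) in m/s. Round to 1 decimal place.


Step 1: Mass ratio m0/mf = 82639 / 47058 = 1.756109
Step 2: ln(1.756109) = 0.563101
Step 3: delta-v = 3171 * 0.563101 = 1785.6 m/s

1785.6


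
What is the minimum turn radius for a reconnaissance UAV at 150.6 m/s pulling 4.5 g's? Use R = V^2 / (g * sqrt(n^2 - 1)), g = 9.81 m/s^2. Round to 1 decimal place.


Step 1: V^2 = 150.6^2 = 22680.36
Step 2: n^2 - 1 = 4.5^2 - 1 = 19.25
Step 3: sqrt(19.25) = 4.387482
Step 4: R = 22680.36 / (9.81 * 4.387482) = 526.9 m

526.9


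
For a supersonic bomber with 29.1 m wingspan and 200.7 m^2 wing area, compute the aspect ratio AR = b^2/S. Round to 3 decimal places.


Step 1: b^2 = 29.1^2 = 846.81
Step 2: AR = 846.81 / 200.7 = 4.219

4.219


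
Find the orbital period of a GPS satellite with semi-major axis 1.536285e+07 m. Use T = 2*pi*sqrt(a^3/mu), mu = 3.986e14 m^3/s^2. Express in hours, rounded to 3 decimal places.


Step 1: a^3 / mu = 3.625896e+21 / 3.986e14 = 9.096579e+06
Step 2: sqrt(9.096579e+06) = 3016.0535 s
Step 3: T = 2*pi * 3016.0535 = 18950.42 s
Step 4: T in hours = 18950.42 / 3600 = 5.264 hours

5.264


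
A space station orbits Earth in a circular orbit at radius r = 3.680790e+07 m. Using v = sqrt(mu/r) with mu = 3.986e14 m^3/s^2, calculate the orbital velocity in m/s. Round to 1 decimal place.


Step 1: mu / r = 3.986e14 / 3.680790e+07 = 10829196.993
Step 2: v = sqrt(10829196.993) = 3290.8 m/s

3290.8


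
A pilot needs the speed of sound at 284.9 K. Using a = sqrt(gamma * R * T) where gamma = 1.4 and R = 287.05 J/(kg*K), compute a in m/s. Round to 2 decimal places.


Step 1: gamma * R * T = 1.4 * 287.05 * 284.9 = 114492.763
Step 2: a = sqrt(114492.763) = 338.37 m/s

338.37


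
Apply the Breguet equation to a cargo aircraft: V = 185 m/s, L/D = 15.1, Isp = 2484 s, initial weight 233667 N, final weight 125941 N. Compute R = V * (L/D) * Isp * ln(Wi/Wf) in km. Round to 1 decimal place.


Step 1: Coefficient = V * (L/D) * Isp = 185 * 15.1 * 2484 = 6939054.0 m
Step 2: Wi/Wf = 233667 / 125941 = 1.855369
Step 3: ln(1.855369) = 0.618083
Step 4: R = 6939054.0 * 0.618083 = 4288914.7 m = 4288.9 km

4288.9


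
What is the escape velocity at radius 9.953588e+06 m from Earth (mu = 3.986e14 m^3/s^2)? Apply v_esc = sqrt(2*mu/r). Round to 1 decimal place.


Step 1: 2*mu/r = 2 * 3.986e14 / 9.953588e+06 = 80091721.6987
Step 2: v_esc = sqrt(80091721.6987) = 8949.4 m/s

8949.4


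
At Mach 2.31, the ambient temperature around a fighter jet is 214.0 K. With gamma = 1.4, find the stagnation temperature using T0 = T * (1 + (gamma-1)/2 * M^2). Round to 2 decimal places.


Step 1: (gamma-1)/2 = 0.2
Step 2: M^2 = 5.3361
Step 3: 1 + 0.2 * 5.3361 = 2.06722
Step 4: T0 = 214.0 * 2.06722 = 442.39 K

442.39


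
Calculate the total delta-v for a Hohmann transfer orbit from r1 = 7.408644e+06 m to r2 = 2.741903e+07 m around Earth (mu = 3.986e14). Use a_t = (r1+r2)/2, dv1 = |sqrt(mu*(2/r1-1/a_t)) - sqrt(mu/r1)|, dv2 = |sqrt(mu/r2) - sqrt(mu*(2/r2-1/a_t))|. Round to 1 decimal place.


Step 1: Transfer semi-major axis a_t = (7.408644e+06 + 2.741903e+07) / 2 = 1.741384e+07 m
Step 2: v1 (circular at r1) = sqrt(mu/r1) = 7334.99 m/s
Step 3: v_t1 = sqrt(mu*(2/r1 - 1/a_t)) = 9204.03 m/s
Step 4: dv1 = |9204.03 - 7334.99| = 1869.05 m/s
Step 5: v2 (circular at r2) = 3812.79 m/s, v_t2 = 2486.94 m/s
Step 6: dv2 = |3812.79 - 2486.94| = 1325.85 m/s
Step 7: Total delta-v = 1869.05 + 1325.85 = 3194.9 m/s

3194.9


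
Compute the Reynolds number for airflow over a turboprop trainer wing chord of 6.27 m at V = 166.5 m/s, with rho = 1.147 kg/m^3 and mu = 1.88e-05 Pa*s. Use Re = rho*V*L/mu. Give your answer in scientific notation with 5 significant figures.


Step 1: Numerator = rho * V * L = 1.147 * 166.5 * 6.27 = 1197.416385
Step 2: Re = 1197.416385 / 1.88e-05
Step 3: Re = 6.3692e+07

6.3692e+07


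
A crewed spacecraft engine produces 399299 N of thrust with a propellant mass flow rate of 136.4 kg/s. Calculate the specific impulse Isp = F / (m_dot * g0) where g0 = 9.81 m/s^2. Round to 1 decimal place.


Step 1: m_dot * g0 = 136.4 * 9.81 = 1338.08
Step 2: Isp = 399299 / 1338.08 = 298.4 s

298.4


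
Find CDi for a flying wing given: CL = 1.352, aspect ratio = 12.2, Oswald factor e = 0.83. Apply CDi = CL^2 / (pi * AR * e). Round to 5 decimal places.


Step 1: CL^2 = 1.352^2 = 1.827904
Step 2: pi * AR * e = 3.14159 * 12.2 * 0.83 = 31.811767
Step 3: CDi = 1.827904 / 31.811767 = 0.05746

0.05746


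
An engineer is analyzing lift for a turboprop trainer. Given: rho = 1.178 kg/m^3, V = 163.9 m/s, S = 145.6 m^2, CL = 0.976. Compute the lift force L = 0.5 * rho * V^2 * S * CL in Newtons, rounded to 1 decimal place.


Step 1: Calculate dynamic pressure q = 0.5 * 1.178 * 163.9^2 = 0.5 * 1.178 * 26863.21 = 15822.4307 Pa
Step 2: Multiply by wing area and lift coefficient: L = 15822.4307 * 145.6 * 0.976
Step 3: L = 2303745.9085 * 0.976 = 2248456.0 N

2248456.0


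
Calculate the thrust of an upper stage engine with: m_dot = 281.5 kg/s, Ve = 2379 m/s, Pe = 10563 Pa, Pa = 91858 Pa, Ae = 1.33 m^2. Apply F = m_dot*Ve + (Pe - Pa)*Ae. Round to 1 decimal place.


Step 1: Momentum thrust = m_dot * Ve = 281.5 * 2379 = 669688.5 N
Step 2: Pressure thrust = (Pe - Pa) * Ae = (10563 - 91858) * 1.33 = -108122.35 N
Step 3: Total thrust F = 669688.5 + -108122.35 = 561566.2 N

561566.2


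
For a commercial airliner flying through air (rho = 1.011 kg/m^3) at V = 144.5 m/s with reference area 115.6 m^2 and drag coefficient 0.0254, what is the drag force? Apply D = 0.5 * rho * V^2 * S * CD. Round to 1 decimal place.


Step 1: Dynamic pressure q = 0.5 * 1.011 * 144.5^2 = 10554.9664 Pa
Step 2: Drag D = q * S * CD = 10554.9664 * 115.6 * 0.0254
Step 3: D = 30991.9 N

30991.9


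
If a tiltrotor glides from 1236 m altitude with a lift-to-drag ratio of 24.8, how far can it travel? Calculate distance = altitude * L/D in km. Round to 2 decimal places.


Step 1: Glide distance = altitude * L/D = 1236 * 24.8 = 30652.8 m
Step 2: Convert to km: 30652.8 / 1000 = 30.65 km

30.65


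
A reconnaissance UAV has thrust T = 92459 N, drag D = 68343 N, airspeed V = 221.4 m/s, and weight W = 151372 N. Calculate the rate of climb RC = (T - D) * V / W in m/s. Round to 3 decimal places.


Step 1: Excess thrust = T - D = 92459 - 68343 = 24116 N
Step 2: Excess power = 24116 * 221.4 = 5339282.4 W
Step 3: RC = 5339282.4 / 151372 = 35.273 m/s

35.273


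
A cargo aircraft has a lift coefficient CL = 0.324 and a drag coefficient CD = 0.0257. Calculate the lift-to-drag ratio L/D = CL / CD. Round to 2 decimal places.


Step 1: L/D = CL / CD = 0.324 / 0.0257
Step 2: L/D = 12.61

12.61


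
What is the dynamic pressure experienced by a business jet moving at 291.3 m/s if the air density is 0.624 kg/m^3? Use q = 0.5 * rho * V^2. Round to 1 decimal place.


Step 1: V^2 = 291.3^2 = 84855.69
Step 2: q = 0.5 * 0.624 * 84855.69
Step 3: q = 26475.0 Pa

26475.0


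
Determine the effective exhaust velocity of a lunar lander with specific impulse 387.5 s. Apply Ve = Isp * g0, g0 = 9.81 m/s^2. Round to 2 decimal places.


Step 1: Ve = Isp * g0 = 387.5 * 9.81
Step 2: Ve = 3801.38 m/s

3801.38


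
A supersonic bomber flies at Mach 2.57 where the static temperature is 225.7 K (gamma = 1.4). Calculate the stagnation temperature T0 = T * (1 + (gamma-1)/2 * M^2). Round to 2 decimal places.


Step 1: (gamma-1)/2 = 0.2
Step 2: M^2 = 6.6049
Step 3: 1 + 0.2 * 6.6049 = 2.32098
Step 4: T0 = 225.7 * 2.32098 = 523.85 K

523.85


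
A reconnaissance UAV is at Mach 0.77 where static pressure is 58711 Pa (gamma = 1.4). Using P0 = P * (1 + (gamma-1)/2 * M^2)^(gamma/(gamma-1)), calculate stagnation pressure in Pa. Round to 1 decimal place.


Step 1: (gamma-1)/2 * M^2 = 0.2 * 0.5929 = 0.11858
Step 2: 1 + 0.11858 = 1.11858
Step 3: Exponent gamma/(gamma-1) = 3.5
Step 4: P0 = 58711 * 1.11858^3.5 = 86906.9 Pa

86906.9


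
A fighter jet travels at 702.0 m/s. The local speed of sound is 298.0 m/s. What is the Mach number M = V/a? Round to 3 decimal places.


Step 1: M = V / a = 702.0 / 298.0
Step 2: M = 2.356

2.356


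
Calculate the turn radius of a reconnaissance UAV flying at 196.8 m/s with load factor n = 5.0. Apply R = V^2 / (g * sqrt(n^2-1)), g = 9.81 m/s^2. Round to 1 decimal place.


Step 1: V^2 = 196.8^2 = 38730.24
Step 2: n^2 - 1 = 5.0^2 - 1 = 24.0
Step 3: sqrt(24.0) = 4.898979
Step 4: R = 38730.24 / (9.81 * 4.898979) = 805.9 m

805.9


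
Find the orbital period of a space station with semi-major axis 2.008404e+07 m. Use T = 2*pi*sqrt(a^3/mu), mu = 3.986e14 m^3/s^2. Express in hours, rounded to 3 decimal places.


Step 1: a^3 / mu = 8.101272e+21 / 3.986e14 = 2.032432e+07
Step 2: sqrt(2.032432e+07) = 4508.2498 s
Step 3: T = 2*pi * 4508.2498 = 28326.17 s
Step 4: T in hours = 28326.17 / 3600 = 7.868 hours

7.868


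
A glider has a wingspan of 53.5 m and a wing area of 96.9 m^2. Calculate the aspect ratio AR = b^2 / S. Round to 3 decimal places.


Step 1: b^2 = 53.5^2 = 2862.25
Step 2: AR = 2862.25 / 96.9 = 29.538

29.538


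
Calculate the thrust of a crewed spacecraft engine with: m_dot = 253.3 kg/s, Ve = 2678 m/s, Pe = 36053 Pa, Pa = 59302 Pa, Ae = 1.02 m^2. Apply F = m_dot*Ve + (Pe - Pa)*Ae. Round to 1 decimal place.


Step 1: Momentum thrust = m_dot * Ve = 253.3 * 2678 = 678337.4 N
Step 2: Pressure thrust = (Pe - Pa) * Ae = (36053 - 59302) * 1.02 = -23713.98 N
Step 3: Total thrust F = 678337.4 + -23713.98 = 654623.4 N

654623.4


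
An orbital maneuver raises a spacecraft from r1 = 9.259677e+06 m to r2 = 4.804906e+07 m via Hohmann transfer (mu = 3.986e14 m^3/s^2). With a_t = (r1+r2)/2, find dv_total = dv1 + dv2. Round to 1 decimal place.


Step 1: Transfer semi-major axis a_t = (9.259677e+06 + 4.804906e+07) / 2 = 2.865437e+07 m
Step 2: v1 (circular at r1) = sqrt(mu/r1) = 6561.01 m/s
Step 3: v_t1 = sqrt(mu*(2/r1 - 1/a_t)) = 8496.06 m/s
Step 4: dv1 = |8496.06 - 6561.01| = 1935.05 m/s
Step 5: v2 (circular at r2) = 2880.22 m/s, v_t2 = 1637.3 m/s
Step 6: dv2 = |2880.22 - 1637.3| = 1242.92 m/s
Step 7: Total delta-v = 1935.05 + 1242.92 = 3178.0 m/s

3178.0


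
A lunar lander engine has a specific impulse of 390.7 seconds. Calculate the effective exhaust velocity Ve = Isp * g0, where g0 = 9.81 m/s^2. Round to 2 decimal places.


Step 1: Ve = Isp * g0 = 390.7 * 9.81
Step 2: Ve = 3832.77 m/s

3832.77


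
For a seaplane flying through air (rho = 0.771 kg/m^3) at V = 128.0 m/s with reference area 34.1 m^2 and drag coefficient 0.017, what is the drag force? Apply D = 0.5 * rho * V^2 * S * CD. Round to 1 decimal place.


Step 1: Dynamic pressure q = 0.5 * 0.771 * 128.0^2 = 6316.032 Pa
Step 2: Drag D = q * S * CD = 6316.032 * 34.1 * 0.017
Step 3: D = 3661.4 N

3661.4


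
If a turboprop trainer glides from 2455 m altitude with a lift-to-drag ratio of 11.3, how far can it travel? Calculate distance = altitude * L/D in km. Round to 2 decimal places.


Step 1: Glide distance = altitude * L/D = 2455 * 11.3 = 27741.5 m
Step 2: Convert to km: 27741.5 / 1000 = 27.74 km

27.74


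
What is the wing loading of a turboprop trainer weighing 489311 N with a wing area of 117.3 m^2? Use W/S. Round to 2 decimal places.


Step 1: Wing loading = W / S = 489311 / 117.3
Step 2: Wing loading = 4171.45 N/m^2

4171.45


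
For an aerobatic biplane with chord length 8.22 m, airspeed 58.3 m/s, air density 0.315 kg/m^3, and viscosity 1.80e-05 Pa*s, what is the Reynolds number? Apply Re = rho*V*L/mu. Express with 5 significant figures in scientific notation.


Step 1: Numerator = rho * V * L = 0.315 * 58.3 * 8.22 = 150.95619
Step 2: Re = 150.95619 / 1.80e-05
Step 3: Re = 8.3865e+06

8.3865e+06


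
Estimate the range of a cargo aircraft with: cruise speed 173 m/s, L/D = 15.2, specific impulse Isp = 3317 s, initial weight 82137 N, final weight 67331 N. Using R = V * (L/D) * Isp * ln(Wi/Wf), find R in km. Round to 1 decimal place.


Step 1: Coefficient = V * (L/D) * Isp = 173 * 15.2 * 3317 = 8722383.2 m
Step 2: Wi/Wf = 82137 / 67331 = 1.219899
Step 3: ln(1.219899) = 0.198768
Step 4: R = 8722383.2 * 0.198768 = 1733729.2 m = 1733.7 km

1733.7


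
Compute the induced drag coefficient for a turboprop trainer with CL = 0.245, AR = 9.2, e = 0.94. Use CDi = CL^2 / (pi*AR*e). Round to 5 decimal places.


Step 1: CL^2 = 0.245^2 = 0.060025
Step 2: pi * AR * e = 3.14159 * 9.2 * 0.94 = 27.168493
Step 3: CDi = 0.060025 / 27.168493 = 0.00221

0.00221


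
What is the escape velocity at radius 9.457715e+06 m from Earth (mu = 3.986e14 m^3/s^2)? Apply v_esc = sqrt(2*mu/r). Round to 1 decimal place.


Step 1: 2*mu/r = 2 * 3.986e14 / 9.457715e+06 = 84290973.031
Step 2: v_esc = sqrt(84290973.031) = 9181.0 m/s

9181.0


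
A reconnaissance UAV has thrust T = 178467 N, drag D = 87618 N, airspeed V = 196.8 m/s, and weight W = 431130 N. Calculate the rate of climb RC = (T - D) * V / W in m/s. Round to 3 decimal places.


Step 1: Excess thrust = T - D = 178467 - 87618 = 90849 N
Step 2: Excess power = 90849 * 196.8 = 17879083.2 W
Step 3: RC = 17879083.2 / 431130 = 41.470 m/s

41.470


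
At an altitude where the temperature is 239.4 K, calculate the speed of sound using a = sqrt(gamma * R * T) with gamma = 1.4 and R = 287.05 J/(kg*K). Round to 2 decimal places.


Step 1: gamma * R * T = 1.4 * 287.05 * 239.4 = 96207.678
Step 2: a = sqrt(96207.678) = 310.17 m/s

310.17


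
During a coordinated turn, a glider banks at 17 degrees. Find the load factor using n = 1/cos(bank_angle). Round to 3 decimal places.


Step 1: Convert 17 degrees to radians = 0.296706
Step 2: cos(17 deg) = 0.956305
Step 3: n = 1 / 0.956305 = 1.046

1.046


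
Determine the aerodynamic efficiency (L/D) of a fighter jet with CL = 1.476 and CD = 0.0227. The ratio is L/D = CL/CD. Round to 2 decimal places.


Step 1: L/D = CL / CD = 1.476 / 0.0227
Step 2: L/D = 65.02

65.02


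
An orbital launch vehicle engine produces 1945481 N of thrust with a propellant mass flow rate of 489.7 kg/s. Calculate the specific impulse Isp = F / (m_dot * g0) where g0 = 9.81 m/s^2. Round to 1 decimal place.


Step 1: m_dot * g0 = 489.7 * 9.81 = 4803.96
Step 2: Isp = 1945481 / 4803.96 = 405.0 s

405.0


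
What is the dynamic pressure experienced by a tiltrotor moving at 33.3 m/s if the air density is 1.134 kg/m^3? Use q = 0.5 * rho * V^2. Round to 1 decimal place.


Step 1: V^2 = 33.3^2 = 1108.89
Step 2: q = 0.5 * 1.134 * 1108.89
Step 3: q = 628.7 Pa

628.7


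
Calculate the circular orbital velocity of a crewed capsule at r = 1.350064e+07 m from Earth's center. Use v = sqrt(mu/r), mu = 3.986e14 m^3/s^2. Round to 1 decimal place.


Step 1: mu / r = 3.986e14 / 1.350064e+07 = 29524526.2447
Step 2: v = sqrt(29524526.2447) = 5433.6 m/s

5433.6


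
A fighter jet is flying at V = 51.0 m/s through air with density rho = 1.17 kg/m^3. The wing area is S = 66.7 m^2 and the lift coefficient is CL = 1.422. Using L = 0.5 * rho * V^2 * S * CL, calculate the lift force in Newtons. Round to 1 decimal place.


Step 1: Calculate dynamic pressure q = 0.5 * 1.17 * 51.0^2 = 0.5 * 1.17 * 2601.0 = 1521.585 Pa
Step 2: Multiply by wing area and lift coefficient: L = 1521.585 * 66.7 * 1.422
Step 3: L = 101489.7195 * 1.422 = 144318.4 N

144318.4


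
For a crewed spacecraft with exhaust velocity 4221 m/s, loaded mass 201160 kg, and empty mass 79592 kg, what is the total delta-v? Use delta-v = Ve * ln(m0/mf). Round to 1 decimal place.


Step 1: Mass ratio m0/mf = 201160 / 79592 = 2.52739
Step 2: ln(2.52739) = 0.927187
Step 3: delta-v = 4221 * 0.927187 = 3913.7 m/s

3913.7


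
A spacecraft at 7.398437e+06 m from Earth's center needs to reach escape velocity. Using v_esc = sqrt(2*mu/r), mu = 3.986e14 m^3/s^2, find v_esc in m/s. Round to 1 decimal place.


Step 1: 2*mu/r = 2 * 3.986e14 / 7.398437e+06 = 107752488.8027
Step 2: v_esc = sqrt(107752488.8027) = 10380.4 m/s

10380.4


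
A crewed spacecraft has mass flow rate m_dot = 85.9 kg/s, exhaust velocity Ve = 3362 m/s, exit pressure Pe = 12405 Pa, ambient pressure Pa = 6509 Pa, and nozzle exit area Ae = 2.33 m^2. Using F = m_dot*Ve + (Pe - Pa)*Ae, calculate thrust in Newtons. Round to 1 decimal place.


Step 1: Momentum thrust = m_dot * Ve = 85.9 * 3362 = 288795.8 N
Step 2: Pressure thrust = (Pe - Pa) * Ae = (12405 - 6509) * 2.33 = 13737.68 N
Step 3: Total thrust F = 288795.8 + 13737.68 = 302533.5 N

302533.5


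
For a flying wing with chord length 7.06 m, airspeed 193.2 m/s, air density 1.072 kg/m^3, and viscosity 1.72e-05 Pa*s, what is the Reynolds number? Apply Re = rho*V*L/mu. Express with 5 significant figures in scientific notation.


Step 1: Numerator = rho * V * L = 1.072 * 193.2 * 7.06 = 1462.199424
Step 2: Re = 1462.199424 / 1.72e-05
Step 3: Re = 8.5012e+07

8.5012e+07


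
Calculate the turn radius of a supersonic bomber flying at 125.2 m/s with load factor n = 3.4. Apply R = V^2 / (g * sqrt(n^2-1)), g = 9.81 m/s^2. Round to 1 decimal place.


Step 1: V^2 = 125.2^2 = 15675.04
Step 2: n^2 - 1 = 3.4^2 - 1 = 10.56
Step 3: sqrt(10.56) = 3.249615
Step 4: R = 15675.04 / (9.81 * 3.249615) = 491.7 m

491.7


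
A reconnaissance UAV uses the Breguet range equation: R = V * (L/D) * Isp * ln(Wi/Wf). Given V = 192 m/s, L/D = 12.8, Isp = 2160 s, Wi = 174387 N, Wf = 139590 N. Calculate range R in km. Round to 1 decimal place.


Step 1: Coefficient = V * (L/D) * Isp = 192 * 12.8 * 2160 = 5308416.0 m
Step 2: Wi/Wf = 174387 / 139590 = 1.24928
Step 3: ln(1.24928) = 0.222567
Step 4: R = 5308416.0 * 0.222567 = 1181480.4 m = 1181.5 km

1181.5


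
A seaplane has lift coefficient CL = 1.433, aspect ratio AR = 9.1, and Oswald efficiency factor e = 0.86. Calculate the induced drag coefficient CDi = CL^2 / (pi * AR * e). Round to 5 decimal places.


Step 1: CL^2 = 1.433^2 = 2.053489
Step 2: pi * AR * e = 3.14159 * 9.1 * 0.86 = 24.586104
Step 3: CDi = 2.053489 / 24.586104 = 0.08352

0.08352


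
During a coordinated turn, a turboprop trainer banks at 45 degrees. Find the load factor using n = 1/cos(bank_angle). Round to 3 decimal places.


Step 1: Convert 45 degrees to radians = 0.785398
Step 2: cos(45 deg) = 0.707107
Step 3: n = 1 / 0.707107 = 1.414

1.414


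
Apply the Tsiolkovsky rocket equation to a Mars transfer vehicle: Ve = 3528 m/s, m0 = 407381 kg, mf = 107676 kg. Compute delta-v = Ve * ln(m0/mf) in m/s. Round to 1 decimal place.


Step 1: Mass ratio m0/mf = 407381 / 107676 = 3.783396
Step 2: ln(3.783396) = 1.330622
Step 3: delta-v = 3528 * 1.330622 = 4694.4 m/s

4694.4


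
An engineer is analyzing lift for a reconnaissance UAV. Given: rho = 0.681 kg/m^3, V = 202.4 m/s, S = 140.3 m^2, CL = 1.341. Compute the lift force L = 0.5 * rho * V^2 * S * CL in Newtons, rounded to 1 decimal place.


Step 1: Calculate dynamic pressure q = 0.5 * 0.681 * 202.4^2 = 0.5 * 0.681 * 40965.76 = 13948.8413 Pa
Step 2: Multiply by wing area and lift coefficient: L = 13948.8413 * 140.3 * 1.341
Step 3: L = 1957022.4316 * 1.341 = 2624367.1 N

2624367.1


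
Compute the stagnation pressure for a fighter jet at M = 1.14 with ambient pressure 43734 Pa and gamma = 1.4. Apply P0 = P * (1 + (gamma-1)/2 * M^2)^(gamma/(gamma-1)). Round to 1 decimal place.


Step 1: (gamma-1)/2 * M^2 = 0.2 * 1.2996 = 0.25992
Step 2: 1 + 0.25992 = 1.25992
Step 3: Exponent gamma/(gamma-1) = 3.5
Step 4: P0 = 43734 * 1.25992^3.5 = 98179.2 Pa

98179.2


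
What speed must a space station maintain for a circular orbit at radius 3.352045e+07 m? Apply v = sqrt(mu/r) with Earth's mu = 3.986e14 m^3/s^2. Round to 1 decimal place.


Step 1: mu / r = 3.986e14 / 3.352045e+07 = 11891248.4767
Step 2: v = sqrt(11891248.4767) = 3448.4 m/s

3448.4


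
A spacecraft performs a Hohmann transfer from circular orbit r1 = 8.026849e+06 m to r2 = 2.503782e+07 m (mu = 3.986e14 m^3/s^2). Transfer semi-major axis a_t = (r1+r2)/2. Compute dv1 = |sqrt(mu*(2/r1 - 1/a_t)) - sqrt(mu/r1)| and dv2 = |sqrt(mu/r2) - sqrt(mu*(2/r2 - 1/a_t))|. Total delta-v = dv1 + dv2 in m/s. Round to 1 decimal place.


Step 1: Transfer semi-major axis a_t = (8.026849e+06 + 2.503782e+07) / 2 = 1.653233e+07 m
Step 2: v1 (circular at r1) = sqrt(mu/r1) = 7046.87 m/s
Step 3: v_t1 = sqrt(mu*(2/r1 - 1/a_t)) = 8672.16 m/s
Step 4: dv1 = |8672.16 - 7046.87| = 1625.29 m/s
Step 5: v2 (circular at r2) = 3989.98 m/s, v_t2 = 2780.2 m/s
Step 6: dv2 = |3989.98 - 2780.2| = 1209.78 m/s
Step 7: Total delta-v = 1625.29 + 1209.78 = 2835.1 m/s

2835.1


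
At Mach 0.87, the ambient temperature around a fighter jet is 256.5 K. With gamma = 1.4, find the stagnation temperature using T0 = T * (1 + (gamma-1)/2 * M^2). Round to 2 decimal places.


Step 1: (gamma-1)/2 = 0.2
Step 2: M^2 = 0.7569
Step 3: 1 + 0.2 * 0.7569 = 1.15138
Step 4: T0 = 256.5 * 1.15138 = 295.33 K

295.33


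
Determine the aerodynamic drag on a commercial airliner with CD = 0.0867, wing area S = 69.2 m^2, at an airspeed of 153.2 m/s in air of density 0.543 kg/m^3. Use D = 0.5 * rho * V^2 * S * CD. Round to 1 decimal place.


Step 1: Dynamic pressure q = 0.5 * 0.543 * 153.2^2 = 6372.1702 Pa
Step 2: Drag D = q * S * CD = 6372.1702 * 69.2 * 0.0867
Step 3: D = 38230.7 N

38230.7


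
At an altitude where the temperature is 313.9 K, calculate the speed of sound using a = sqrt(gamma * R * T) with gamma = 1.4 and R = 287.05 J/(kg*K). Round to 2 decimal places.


Step 1: gamma * R * T = 1.4 * 287.05 * 313.9 = 126146.993
Step 2: a = sqrt(126146.993) = 355.17 m/s

355.17


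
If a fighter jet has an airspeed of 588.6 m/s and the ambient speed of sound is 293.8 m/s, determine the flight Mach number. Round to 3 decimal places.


Step 1: M = V / a = 588.6 / 293.8
Step 2: M = 2.003

2.003


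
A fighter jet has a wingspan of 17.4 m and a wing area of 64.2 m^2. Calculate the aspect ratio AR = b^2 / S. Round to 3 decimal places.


Step 1: b^2 = 17.4^2 = 302.76
Step 2: AR = 302.76 / 64.2 = 4.716

4.716


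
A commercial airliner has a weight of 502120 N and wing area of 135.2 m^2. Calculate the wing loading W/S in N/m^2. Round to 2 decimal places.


Step 1: Wing loading = W / S = 502120 / 135.2
Step 2: Wing loading = 3713.91 N/m^2

3713.91


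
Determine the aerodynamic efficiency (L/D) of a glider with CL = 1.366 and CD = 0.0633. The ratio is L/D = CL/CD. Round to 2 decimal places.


Step 1: L/D = CL / CD = 1.366 / 0.0633
Step 2: L/D = 21.58

21.58


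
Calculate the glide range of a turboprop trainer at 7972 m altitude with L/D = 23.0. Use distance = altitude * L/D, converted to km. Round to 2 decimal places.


Step 1: Glide distance = altitude * L/D = 7972 * 23.0 = 183356.0 m
Step 2: Convert to km: 183356.0 / 1000 = 183.36 km

183.36


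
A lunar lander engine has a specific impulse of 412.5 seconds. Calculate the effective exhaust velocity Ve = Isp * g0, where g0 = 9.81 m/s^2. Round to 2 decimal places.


Step 1: Ve = Isp * g0 = 412.5 * 9.81
Step 2: Ve = 4046.63 m/s

4046.63


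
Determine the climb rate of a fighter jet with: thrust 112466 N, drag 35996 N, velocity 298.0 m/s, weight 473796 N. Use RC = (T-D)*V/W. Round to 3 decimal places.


Step 1: Excess thrust = T - D = 112466 - 35996 = 76470 N
Step 2: Excess power = 76470 * 298.0 = 22788060.0 W
Step 3: RC = 22788060.0 / 473796 = 48.097 m/s

48.097


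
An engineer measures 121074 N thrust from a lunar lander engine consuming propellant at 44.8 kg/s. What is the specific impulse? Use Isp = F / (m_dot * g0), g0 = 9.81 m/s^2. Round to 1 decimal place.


Step 1: m_dot * g0 = 44.8 * 9.81 = 439.49
Step 2: Isp = 121074 / 439.49 = 275.5 s

275.5


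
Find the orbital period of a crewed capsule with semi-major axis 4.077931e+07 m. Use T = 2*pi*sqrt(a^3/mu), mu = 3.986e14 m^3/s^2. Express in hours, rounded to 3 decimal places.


Step 1: a^3 / mu = 6.781404e+22 / 3.986e14 = 1.701306e+08
Step 2: sqrt(1.701306e+08) = 13043.4105 s
Step 3: T = 2*pi * 13043.4105 = 81954.17 s
Step 4: T in hours = 81954.17 / 3600 = 22.765 hours

22.765


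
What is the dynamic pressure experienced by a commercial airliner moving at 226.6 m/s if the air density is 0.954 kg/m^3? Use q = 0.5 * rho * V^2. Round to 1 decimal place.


Step 1: V^2 = 226.6^2 = 51347.56
Step 2: q = 0.5 * 0.954 * 51347.56
Step 3: q = 24492.8 Pa

24492.8


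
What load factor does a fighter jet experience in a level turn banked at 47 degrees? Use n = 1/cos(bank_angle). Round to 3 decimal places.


Step 1: Convert 47 degrees to radians = 0.820305
Step 2: cos(47 deg) = 0.681998
Step 3: n = 1 / 0.681998 = 1.466

1.466


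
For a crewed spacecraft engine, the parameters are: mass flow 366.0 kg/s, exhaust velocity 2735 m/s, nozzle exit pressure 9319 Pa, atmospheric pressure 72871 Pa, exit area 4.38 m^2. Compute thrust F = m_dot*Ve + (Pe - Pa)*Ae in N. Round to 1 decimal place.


Step 1: Momentum thrust = m_dot * Ve = 366.0 * 2735 = 1001010.0 N
Step 2: Pressure thrust = (Pe - Pa) * Ae = (9319 - 72871) * 4.38 = -278357.76 N
Step 3: Total thrust F = 1001010.0 + -278357.76 = 722652.2 N

722652.2


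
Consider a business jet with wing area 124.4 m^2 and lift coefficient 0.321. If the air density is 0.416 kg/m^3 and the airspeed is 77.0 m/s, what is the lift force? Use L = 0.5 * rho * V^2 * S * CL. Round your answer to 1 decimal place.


Step 1: Calculate dynamic pressure q = 0.5 * 0.416 * 77.0^2 = 0.5 * 0.416 * 5929.0 = 1233.232 Pa
Step 2: Multiply by wing area and lift coefficient: L = 1233.232 * 124.4 * 0.321
Step 3: L = 153414.0608 * 0.321 = 49245.9 N

49245.9


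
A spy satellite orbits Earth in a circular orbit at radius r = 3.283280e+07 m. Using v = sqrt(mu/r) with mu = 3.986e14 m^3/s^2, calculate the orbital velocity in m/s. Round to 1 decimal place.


Step 1: mu / r = 3.986e14 / 3.283280e+07 = 12140298.7257
Step 2: v = sqrt(12140298.7257) = 3484.3 m/s

3484.3


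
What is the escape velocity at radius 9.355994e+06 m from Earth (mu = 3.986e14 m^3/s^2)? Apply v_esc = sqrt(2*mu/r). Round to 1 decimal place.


Step 1: 2*mu/r = 2 * 3.986e14 / 9.355994e+06 = 85207408.2134
Step 2: v_esc = sqrt(85207408.2134) = 9230.8 m/s

9230.8


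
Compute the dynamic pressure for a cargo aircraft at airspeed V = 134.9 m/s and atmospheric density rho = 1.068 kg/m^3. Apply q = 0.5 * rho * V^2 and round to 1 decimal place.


Step 1: V^2 = 134.9^2 = 18198.01
Step 2: q = 0.5 * 1.068 * 18198.01
Step 3: q = 9717.7 Pa

9717.7


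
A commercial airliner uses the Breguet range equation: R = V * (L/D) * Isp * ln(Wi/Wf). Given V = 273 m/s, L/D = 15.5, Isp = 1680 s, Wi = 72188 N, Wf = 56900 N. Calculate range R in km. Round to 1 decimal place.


Step 1: Coefficient = V * (L/D) * Isp = 273 * 15.5 * 1680 = 7108920.0 m
Step 2: Wi/Wf = 72188 / 56900 = 1.268682
Step 3: ln(1.268682) = 0.237978
Step 4: R = 7108920.0 * 0.237978 = 1691770.0 m = 1691.8 km

1691.8


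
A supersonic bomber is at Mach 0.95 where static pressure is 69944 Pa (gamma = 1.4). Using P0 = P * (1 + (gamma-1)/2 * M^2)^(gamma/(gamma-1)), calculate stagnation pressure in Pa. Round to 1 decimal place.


Step 1: (gamma-1)/2 * M^2 = 0.2 * 0.9025 = 0.1805
Step 2: 1 + 0.1805 = 1.1805
Step 3: Exponent gamma/(gamma-1) = 3.5
Step 4: P0 = 69944 * 1.1805^3.5 = 125020.6 Pa

125020.6


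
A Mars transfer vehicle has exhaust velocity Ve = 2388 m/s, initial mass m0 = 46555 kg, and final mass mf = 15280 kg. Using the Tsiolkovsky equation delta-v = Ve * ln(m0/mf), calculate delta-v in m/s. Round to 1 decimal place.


Step 1: Mass ratio m0/mf = 46555 / 15280 = 3.046793
Step 2: ln(3.046793) = 1.11409
Step 3: delta-v = 2388 * 1.11409 = 2660.4 m/s

2660.4


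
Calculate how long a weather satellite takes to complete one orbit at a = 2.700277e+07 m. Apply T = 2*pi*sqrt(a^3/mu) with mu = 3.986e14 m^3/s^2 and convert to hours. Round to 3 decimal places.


Step 1: a^3 / mu = 1.968906e+22 / 3.986e14 = 4.939553e+07
Step 2: sqrt(4.939553e+07) = 7028.1954 s
Step 3: T = 2*pi * 7028.1954 = 44159.45 s
Step 4: T in hours = 44159.45 / 3600 = 12.267 hours

12.267


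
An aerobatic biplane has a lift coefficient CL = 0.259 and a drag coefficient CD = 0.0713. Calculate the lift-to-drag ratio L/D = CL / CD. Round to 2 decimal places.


Step 1: L/D = CL / CD = 0.259 / 0.0713
Step 2: L/D = 3.63

3.63


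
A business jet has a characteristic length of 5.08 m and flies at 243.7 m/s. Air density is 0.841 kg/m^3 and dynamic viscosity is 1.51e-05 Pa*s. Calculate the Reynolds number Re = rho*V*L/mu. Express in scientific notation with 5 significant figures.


Step 1: Numerator = rho * V * L = 0.841 * 243.7 * 5.08 = 1041.154636
Step 2: Re = 1041.154636 / 1.51e-05
Step 3: Re = 6.8951e+07

6.8951e+07


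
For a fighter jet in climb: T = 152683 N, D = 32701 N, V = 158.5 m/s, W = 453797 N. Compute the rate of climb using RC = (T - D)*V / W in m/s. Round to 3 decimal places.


Step 1: Excess thrust = T - D = 152683 - 32701 = 119982 N
Step 2: Excess power = 119982 * 158.5 = 19017147.0 W
Step 3: RC = 19017147.0 / 453797 = 41.907 m/s

41.907


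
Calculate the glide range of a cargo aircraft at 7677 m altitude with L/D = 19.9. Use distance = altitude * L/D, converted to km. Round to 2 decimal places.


Step 1: Glide distance = altitude * L/D = 7677 * 19.9 = 152772.3 m
Step 2: Convert to km: 152772.3 / 1000 = 152.77 km

152.77


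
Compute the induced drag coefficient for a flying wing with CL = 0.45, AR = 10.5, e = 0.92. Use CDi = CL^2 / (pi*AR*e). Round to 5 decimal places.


Step 1: CL^2 = 0.45^2 = 0.2025
Step 2: pi * AR * e = 3.14159 * 10.5 * 0.92 = 30.347785
Step 3: CDi = 0.2025 / 30.347785 = 0.00667

0.00667


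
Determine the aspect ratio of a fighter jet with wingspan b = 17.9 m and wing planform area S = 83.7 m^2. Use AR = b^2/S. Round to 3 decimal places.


Step 1: b^2 = 17.9^2 = 320.41
Step 2: AR = 320.41 / 83.7 = 3.828

3.828


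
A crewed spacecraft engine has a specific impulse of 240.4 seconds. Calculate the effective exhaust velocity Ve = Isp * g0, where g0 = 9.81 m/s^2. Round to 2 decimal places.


Step 1: Ve = Isp * g0 = 240.4 * 9.81
Step 2: Ve = 2358.32 m/s

2358.32


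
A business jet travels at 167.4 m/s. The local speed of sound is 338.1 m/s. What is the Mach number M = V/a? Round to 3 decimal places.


Step 1: M = V / a = 167.4 / 338.1
Step 2: M = 0.495

0.495


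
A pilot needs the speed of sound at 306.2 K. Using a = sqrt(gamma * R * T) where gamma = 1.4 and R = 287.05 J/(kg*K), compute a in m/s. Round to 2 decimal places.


Step 1: gamma * R * T = 1.4 * 287.05 * 306.2 = 123052.594
Step 2: a = sqrt(123052.594) = 350.79 m/s

350.79


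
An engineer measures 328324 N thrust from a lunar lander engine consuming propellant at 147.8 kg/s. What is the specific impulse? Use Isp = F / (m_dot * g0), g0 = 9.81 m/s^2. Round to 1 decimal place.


Step 1: m_dot * g0 = 147.8 * 9.81 = 1449.92
Step 2: Isp = 328324 / 1449.92 = 226.4 s

226.4


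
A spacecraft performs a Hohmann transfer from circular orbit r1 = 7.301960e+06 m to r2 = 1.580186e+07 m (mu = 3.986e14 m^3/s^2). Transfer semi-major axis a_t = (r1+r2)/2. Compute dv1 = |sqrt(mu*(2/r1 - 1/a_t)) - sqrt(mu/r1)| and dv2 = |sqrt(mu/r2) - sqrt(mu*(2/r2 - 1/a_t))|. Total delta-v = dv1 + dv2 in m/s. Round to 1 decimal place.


Step 1: Transfer semi-major axis a_t = (7.301960e+06 + 1.580186e+07) / 2 = 1.155191e+07 m
Step 2: v1 (circular at r1) = sqrt(mu/r1) = 7388.37 m/s
Step 3: v_t1 = sqrt(mu*(2/r1 - 1/a_t)) = 8641.24 m/s
Step 4: dv1 = |8641.24 - 7388.37| = 1252.87 m/s
Step 5: v2 (circular at r2) = 5022.44 m/s, v_t2 = 3993.07 m/s
Step 6: dv2 = |5022.44 - 3993.07| = 1029.36 m/s
Step 7: Total delta-v = 1252.87 + 1029.36 = 2282.2 m/s

2282.2


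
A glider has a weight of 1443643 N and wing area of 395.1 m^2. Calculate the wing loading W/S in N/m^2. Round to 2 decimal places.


Step 1: Wing loading = W / S = 1443643 / 395.1
Step 2: Wing loading = 3653.87 N/m^2

3653.87


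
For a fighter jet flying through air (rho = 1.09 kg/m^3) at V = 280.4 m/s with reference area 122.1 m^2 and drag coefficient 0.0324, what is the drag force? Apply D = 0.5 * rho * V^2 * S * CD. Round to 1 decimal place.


Step 1: Dynamic pressure q = 0.5 * 1.09 * 280.4^2 = 42850.1672 Pa
Step 2: Drag D = q * S * CD = 42850.1672 * 122.1 * 0.0324
Step 3: D = 169517.0 N

169517.0


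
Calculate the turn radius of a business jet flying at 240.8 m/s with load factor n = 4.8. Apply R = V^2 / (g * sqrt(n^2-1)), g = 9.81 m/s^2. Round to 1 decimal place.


Step 1: V^2 = 240.8^2 = 57984.64
Step 2: n^2 - 1 = 4.8^2 - 1 = 22.04
Step 3: sqrt(22.04) = 4.694678
Step 4: R = 57984.64 / (9.81 * 4.694678) = 1259.0 m

1259.0


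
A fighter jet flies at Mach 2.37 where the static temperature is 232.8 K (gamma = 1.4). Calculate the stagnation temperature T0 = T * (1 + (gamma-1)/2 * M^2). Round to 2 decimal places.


Step 1: (gamma-1)/2 = 0.2
Step 2: M^2 = 5.6169
Step 3: 1 + 0.2 * 5.6169 = 2.12338
Step 4: T0 = 232.8 * 2.12338 = 494.32 K

494.32


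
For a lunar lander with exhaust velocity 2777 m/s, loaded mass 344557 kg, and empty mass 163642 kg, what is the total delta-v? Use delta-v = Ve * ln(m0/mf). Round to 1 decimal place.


Step 1: Mass ratio m0/mf = 344557 / 163642 = 2.105554
Step 2: ln(2.105554) = 0.744578
Step 3: delta-v = 2777 * 0.744578 = 2067.7 m/s

2067.7


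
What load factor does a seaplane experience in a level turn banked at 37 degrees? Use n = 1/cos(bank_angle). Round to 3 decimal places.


Step 1: Convert 37 degrees to radians = 0.645772
Step 2: cos(37 deg) = 0.798636
Step 3: n = 1 / 0.798636 = 1.252

1.252


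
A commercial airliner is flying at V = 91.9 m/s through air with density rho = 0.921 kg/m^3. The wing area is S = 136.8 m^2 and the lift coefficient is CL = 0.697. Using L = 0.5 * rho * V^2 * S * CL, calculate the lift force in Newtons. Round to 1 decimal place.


Step 1: Calculate dynamic pressure q = 0.5 * 0.921 * 91.9^2 = 0.5 * 0.921 * 8445.61 = 3889.2034 Pa
Step 2: Multiply by wing area and lift coefficient: L = 3889.2034 * 136.8 * 0.697
Step 3: L = 532043.0258 * 0.697 = 370834.0 N

370834.0


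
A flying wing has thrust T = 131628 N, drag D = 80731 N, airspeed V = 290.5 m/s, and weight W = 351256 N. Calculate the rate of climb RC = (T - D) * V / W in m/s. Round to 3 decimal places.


Step 1: Excess thrust = T - D = 131628 - 80731 = 50897 N
Step 2: Excess power = 50897 * 290.5 = 14785578.5 W
Step 3: RC = 14785578.5 / 351256 = 42.093 m/s

42.093


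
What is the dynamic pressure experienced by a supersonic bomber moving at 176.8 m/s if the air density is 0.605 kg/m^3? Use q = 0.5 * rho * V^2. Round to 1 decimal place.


Step 1: V^2 = 176.8^2 = 31258.24
Step 2: q = 0.5 * 0.605 * 31258.24
Step 3: q = 9455.6 Pa

9455.6
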